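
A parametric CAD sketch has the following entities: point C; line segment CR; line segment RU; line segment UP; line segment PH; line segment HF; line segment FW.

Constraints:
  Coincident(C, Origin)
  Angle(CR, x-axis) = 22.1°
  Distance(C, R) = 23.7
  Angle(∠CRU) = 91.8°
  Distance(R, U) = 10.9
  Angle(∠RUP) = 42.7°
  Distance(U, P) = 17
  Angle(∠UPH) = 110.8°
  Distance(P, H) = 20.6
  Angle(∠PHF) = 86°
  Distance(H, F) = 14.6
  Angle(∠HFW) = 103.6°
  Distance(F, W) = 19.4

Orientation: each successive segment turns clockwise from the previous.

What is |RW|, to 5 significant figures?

7.5172

C is at the origin; CR runs at 22.1° with length 23.7, so R = (21.959, 8.9165). ∠CRU = 91.8° gives RU at -66.100° from the x-axis; with |RU| = 10.9, U = (26.375, -1.0489). ∠RUP = 42.7° gives UP at 156.60° from the x-axis; with |UP| = 17.0, P = (10.773, 5.7027). ∠UPH = 110.8° gives PH at 87.400° from the x-axis; with |PH| = 20.6, H = (11.707, 26.281). ∠PHF = 86.0° gives HF at -6.6000° from the x-axis; with |HF| = 14.6, F = (26.211, 24.603). ∠HFW = 103.6° gives FW at -83.000° from the x-axis; with |FW| = 19.4, W = (28.575, 5.3480). Then |RW| = |W − R| = 7.5172.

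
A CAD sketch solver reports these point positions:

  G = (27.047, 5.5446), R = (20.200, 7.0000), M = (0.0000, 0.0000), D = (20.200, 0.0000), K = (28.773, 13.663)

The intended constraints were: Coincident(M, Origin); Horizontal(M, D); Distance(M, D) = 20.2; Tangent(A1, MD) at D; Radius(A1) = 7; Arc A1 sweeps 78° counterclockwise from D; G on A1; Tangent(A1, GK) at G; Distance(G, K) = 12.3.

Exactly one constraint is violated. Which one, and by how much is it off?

Distance(G, K) = 12.3 — off by 4.00.

M = (0.00, 0.00) ✓; M.y = 0.00, D.y = 0.00 ✓; |MD| = 20.20 ✓; ∠(RD, DM) = 90.00° ✓; |RD| = 7.000 ✓; bearing(R→G) − bearing(R→D) = 78.00° ✓; |RG| = 7.000 ✓; ∠(RG, GK) = 90.00° ✓; |GK| = 8.300 ✗.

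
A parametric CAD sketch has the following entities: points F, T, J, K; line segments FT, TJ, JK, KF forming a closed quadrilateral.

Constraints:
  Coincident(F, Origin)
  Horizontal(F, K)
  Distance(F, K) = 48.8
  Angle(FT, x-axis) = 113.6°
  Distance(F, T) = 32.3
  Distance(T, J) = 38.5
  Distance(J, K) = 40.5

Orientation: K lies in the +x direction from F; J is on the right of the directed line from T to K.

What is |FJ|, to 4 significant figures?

8.731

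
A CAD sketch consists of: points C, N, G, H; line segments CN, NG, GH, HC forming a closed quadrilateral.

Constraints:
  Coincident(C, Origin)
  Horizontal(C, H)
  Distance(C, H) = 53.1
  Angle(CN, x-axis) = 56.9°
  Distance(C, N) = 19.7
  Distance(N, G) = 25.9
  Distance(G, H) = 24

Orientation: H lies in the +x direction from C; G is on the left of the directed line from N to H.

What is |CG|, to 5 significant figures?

40.590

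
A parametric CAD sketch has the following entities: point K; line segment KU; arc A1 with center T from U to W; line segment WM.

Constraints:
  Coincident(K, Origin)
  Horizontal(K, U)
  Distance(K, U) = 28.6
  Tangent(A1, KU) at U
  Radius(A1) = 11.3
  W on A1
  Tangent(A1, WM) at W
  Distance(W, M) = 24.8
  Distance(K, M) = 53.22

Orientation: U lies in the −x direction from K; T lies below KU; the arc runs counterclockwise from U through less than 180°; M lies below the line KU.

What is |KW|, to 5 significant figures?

41.620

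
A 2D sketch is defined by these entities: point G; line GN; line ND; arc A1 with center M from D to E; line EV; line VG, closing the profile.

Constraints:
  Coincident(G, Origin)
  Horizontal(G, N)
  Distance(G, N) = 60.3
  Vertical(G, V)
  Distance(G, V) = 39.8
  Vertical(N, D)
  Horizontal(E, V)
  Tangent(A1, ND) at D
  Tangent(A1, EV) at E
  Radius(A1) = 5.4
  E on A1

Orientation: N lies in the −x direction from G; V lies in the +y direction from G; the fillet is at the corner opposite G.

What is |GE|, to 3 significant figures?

67.8

G is at the origin; G and N share the same y with |GN| = 60.3 and N on the −x side, so N = (-60.3, 0.00). G and V share the same x with |GV| = 39.8 and V on the +y side, so V = (0.00, 39.8). The virtual corner opposite G is at (-60.3, 39.8). The tangent condition forces MD to be normal to ND and tangency of A1 to EV means the radius ME is perpendicular to EV, with radius 5.4, so the center M sits 5.4 in from both sides at M = (-54.9, 34.4). That places the tangent points at D = (-60.3, 34.4) on ND and E = (-54.9, 39.8) on EV. Then |GE| = |E − G| = 67.8.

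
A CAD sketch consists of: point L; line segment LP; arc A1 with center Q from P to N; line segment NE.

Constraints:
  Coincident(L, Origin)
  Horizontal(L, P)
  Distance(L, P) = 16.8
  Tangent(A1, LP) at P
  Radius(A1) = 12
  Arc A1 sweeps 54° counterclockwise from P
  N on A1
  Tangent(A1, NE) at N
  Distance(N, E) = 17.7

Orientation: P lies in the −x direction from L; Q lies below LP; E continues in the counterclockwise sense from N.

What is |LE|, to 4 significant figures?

41.64

L is at the origin; L and P share the same y with |LP| = 16.8 and P on the −x side, so P = (-16.80, 0.000). Tangency of A1 to LP means the radius QP is perpendicular to LP, so Q = P + (0, -12) = (-16.80, -12.00). On A1, P sits at bearing 90° from Q; a 54° counterclockwise sweep puts N at bearing 144°, so N = Q + 12.0·(cos 144°, sin 144°) = (-26.51, -4.947). Tangency of A1 to NE means the radius QN is perpendicular to NE, so NE runs along (−sin 144°, cos 144°); with |NE| = 17.7, E = (-36.91, -19.27). Then |LE| = |E − L| = 41.64.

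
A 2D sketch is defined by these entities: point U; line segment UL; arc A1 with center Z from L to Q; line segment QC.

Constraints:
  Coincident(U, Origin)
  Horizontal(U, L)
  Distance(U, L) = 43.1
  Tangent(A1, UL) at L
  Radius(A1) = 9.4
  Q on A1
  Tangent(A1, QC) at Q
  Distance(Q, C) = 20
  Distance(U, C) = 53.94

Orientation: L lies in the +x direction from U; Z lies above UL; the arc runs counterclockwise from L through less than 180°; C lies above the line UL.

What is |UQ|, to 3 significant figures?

53.4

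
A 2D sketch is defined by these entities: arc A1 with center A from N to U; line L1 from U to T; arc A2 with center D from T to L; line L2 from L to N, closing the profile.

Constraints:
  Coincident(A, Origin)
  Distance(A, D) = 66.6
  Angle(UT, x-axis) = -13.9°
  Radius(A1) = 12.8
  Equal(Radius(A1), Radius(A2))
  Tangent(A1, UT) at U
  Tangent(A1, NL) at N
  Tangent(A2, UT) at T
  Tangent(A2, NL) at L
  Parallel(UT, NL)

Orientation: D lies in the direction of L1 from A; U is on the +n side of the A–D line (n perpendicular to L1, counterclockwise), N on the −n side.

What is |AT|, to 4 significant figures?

67.82

The slot axis is L1's direction at -13.9°, so u = (cos -13.9°, sin -13.9°) = (0.9707, -0.2402) and n = (−sin -13.9°, cos -13.9°) = (0.2402, 0.9707). A is at the origin and D lies 66.6 along u from A, so D = 66.6·u = (64.65, -16.00). Tangency of A1 to both parallel lines with radius 12.8 puts U and N at A ± 12.8·n: U = (3.075, 12.43), N = (-3.075, -12.43). Equal radii place T and L the same way about D: T = D + 12.8·n = (67.72, -3.574), L = D − 12.8·n = (61.57, -28.42). Then |AT| = |T − A| = 67.82.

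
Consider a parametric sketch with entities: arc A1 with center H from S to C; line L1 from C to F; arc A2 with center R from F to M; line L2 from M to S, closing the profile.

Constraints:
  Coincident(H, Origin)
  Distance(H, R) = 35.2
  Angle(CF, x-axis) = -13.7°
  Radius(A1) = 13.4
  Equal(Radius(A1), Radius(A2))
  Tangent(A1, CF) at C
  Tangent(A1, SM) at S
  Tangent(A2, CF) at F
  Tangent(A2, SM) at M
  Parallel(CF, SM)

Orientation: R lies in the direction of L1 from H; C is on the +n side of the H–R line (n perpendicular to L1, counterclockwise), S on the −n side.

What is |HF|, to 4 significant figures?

37.66

Tangency of A1 to both parallel lines with radius 13.4 puts C and S at H ± 13.4·n: C = (3.174, 13.02), S = (-3.174, -13.02). Equal radii place F and M the same way about R: F = R + 13.4·n = (37.37, 4.682), M = R − 13.4·n = (31.02, -21.36). Then |HF| = |F − H| = 37.66.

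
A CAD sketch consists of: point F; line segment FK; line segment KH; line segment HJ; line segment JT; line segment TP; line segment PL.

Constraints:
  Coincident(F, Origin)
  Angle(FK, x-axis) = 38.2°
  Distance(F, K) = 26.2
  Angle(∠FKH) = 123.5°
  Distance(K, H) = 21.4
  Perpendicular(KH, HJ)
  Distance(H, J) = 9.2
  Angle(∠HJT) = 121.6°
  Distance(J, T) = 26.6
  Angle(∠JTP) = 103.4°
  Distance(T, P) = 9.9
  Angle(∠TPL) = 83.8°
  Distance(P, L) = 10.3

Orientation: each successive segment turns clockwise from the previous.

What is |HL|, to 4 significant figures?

23.70

F is at the origin; FK runs at 38.2° with length 26.2, so K = (20.59, 16.20). ∠FKH = 123.5° gives KH at -18.30° from the x-axis; with |KH| = 21.4, H = (40.91, 9.483). KH ⟂ HJ, so HJ runs at -108.3°; with |HJ| = 9.2, J = (38.02, 0.7481). ∠HJT = 121.6° gives JT at -166.7° from the x-axis; with |JT| = 26.6, T = (12.13, -5.371). ∠JTP = 103.4° gives TP at 116.7° from the x-axis; with |TP| = 9.9, P = (7.684, 3.473). ∠TPL = 83.8° gives PL at 20.50° from the x-axis; with |PL| = 10.3, L = (17.33, 7.080). Then |HL| = |L − H| = 23.70.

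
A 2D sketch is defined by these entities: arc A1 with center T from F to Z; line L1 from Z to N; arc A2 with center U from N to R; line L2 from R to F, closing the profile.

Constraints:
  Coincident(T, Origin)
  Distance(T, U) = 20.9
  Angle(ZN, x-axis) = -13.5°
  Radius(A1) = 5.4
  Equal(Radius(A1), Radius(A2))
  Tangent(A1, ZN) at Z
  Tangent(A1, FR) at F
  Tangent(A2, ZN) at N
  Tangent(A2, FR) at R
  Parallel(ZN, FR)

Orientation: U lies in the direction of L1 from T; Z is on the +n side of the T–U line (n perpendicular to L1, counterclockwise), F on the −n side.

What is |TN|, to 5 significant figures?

21.586

The slot axis is L1's direction at -13.5°, so u = (cos -13.5°, sin -13.5°) = (0.97237, -0.23345) and n = (−sin -13.5°, cos -13.5°) = (0.23345, 0.97237). T is at the origin and U lies 20.9 along u from T, so U = 20.9·u = (20.323, -4.8790). Tangency of A1 to both parallel lines with radius 5.4 puts Z and F at T ± 5.4·n: Z = (1.2606, 5.2508), F = (-1.2606, -5.2508). Equal radii place N and R the same way about U: N = U + 5.4·n = (21.583, 0.37179), R = U − 5.4·n = (19.062, -10.130). Then |TN| = |N − T| = 21.586.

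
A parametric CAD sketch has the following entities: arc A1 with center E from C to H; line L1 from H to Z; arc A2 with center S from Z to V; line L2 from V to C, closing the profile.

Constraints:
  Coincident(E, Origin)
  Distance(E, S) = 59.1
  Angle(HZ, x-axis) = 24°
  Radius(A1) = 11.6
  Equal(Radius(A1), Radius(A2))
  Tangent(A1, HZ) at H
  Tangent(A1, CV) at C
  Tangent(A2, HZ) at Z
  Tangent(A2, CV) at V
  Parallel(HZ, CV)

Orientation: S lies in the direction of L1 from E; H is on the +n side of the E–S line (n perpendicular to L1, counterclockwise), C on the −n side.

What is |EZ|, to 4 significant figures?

60.23

The slot axis is L1's direction at 24.0°, so u = (cos 24.0°, sin 24.0°) = (0.9135, 0.4067) and n = (−sin 24.0°, cos 24.0°) = (-0.4067, 0.9135). E is at the origin and S lies 59.1 along u from E, so S = 59.1·u = (53.99, 24.04). Tangency of A1 to both parallel lines with radius 11.6 puts H and C at E ± 11.6·n: H = (-4.718, 10.60), C = (4.718, -10.60). Equal radii place Z and V the same way about S: Z = S + 11.6·n = (49.27, 34.64), V = S − 11.6·n = (58.71, 13.44). Then |EZ| = |Z − E| = 60.23.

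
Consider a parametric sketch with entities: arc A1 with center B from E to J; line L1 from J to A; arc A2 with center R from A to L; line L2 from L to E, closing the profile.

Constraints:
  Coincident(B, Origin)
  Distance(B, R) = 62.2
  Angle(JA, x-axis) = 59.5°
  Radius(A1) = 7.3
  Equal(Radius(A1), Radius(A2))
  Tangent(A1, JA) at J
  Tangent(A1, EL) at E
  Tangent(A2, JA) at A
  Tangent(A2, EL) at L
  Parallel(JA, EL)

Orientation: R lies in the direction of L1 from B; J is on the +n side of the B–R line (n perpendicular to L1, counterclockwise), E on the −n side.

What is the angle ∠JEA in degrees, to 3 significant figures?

76.8°

The slot axis is L1's direction at 59.5°, so u = (cos 59.5°, sin 59.5°) = (0.508, 0.862) and n = (−sin 59.5°, cos 59.5°) = (-0.862, 0.508). B is at the origin and R lies 62.2 along u from B, so R = 62.2·u = (31.6, 53.6). Tangency of A1 to both parallel lines with radius 7.3 puts J and E at B ± 7.3·n: J = (-6.29, 3.71), E = (6.29, -3.71). Equal radii place A and L the same way about R: A = R + 7.3·n = (25.3, 57.3), L = R − 7.3·n = (37.9, 49.9). Then cos ∠JEA = EJ·EA / (|EJ||EA|), giving 76.8°.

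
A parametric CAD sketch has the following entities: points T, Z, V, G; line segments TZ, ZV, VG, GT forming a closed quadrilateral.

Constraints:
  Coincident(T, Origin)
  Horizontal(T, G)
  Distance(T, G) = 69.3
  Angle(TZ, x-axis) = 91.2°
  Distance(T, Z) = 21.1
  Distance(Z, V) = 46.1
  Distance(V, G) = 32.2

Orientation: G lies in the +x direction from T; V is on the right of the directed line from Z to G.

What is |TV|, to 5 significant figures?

37.847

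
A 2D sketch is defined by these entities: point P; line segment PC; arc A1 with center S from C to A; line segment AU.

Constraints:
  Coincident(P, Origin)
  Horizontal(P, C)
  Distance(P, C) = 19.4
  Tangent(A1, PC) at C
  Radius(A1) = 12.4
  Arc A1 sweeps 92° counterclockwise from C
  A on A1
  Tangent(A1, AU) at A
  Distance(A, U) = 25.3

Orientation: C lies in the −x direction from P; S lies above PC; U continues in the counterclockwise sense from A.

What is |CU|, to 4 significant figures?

39.82

P is at the origin; PC is horizontal with |PC| = 19.4 and C on the −x side, so C = (-19.40, 0.000). Since A1 is tangent to PC there, SC ⟂ PC, so S = C + (0, 12.4) = (-19.40, 12.40). On A1, C sits at bearing -90° from S; a 92° counterclockwise sweep puts A at bearing 2°, so A = S + 12.4·(cos 2°, sin 2°) = (-7.008, 12.83). A1 meets AU tangentially, so SA is at right angles to AU, so AU runs along (−sin 2°, cos 2°); with |AU| = 25.3, U = (-7.891, 38.12). Then |CU| = |U − C| = 39.82.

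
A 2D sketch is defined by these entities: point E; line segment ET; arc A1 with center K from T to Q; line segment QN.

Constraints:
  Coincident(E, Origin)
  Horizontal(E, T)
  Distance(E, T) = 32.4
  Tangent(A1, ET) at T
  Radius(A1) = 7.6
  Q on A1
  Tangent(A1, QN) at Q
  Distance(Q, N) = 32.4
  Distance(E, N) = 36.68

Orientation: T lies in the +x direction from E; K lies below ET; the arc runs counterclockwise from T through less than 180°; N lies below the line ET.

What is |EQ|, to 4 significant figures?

25.83

Checks: |KQ| = 7.600 ✓; ∠(KQ, QN) = 90.00° ✓; |QN| = 32.40 ✓; |EN| = 36.68 ✓.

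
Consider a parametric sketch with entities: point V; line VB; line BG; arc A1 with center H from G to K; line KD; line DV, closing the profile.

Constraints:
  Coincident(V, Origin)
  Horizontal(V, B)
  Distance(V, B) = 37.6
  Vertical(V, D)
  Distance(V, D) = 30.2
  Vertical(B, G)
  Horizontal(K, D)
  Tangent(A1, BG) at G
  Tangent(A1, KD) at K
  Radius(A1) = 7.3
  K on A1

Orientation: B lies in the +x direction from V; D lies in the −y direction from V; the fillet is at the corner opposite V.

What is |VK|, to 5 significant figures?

42.780

V is at the origin; V and B share the same y with |VB| = 37.6 and B on the +x side, so B = (37.600, 0.0000). VD is vertical with |VD| = 30.2 and D on the −y side, so D = (0.0000, -30.200). The virtual corner opposite V is at (37.600, -30.200). The tangent condition forces HG to be normal to BG and tangency of A1 to KD means the radius HK is perpendicular to KD, with radius 7.3, so the center H sits 7.3 in from both sides at H = (30.300, -22.900). That places the tangent points at G = (37.600, -22.900) on BG and K = (30.300, -30.200) on KD. Then |VK| = |K − V| = 42.780.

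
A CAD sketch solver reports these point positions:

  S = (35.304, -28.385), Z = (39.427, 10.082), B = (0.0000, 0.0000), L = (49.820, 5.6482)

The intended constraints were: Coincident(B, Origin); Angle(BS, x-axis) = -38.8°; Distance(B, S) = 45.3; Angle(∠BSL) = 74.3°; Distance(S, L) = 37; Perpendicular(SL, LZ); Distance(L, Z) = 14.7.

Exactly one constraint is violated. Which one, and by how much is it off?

Distance(L, Z) = 14.7 — off by 3.40.

B = (0.00, 0.00) ✓; BS at -38.80° ✓; |BS| = 45.30 ✓; ∠BSL = 74.30° ✓; |SL| = 37.00 ✓; ∠(SL, LZ) = 90.00° ✓; |LZ| = 11.30 ✗.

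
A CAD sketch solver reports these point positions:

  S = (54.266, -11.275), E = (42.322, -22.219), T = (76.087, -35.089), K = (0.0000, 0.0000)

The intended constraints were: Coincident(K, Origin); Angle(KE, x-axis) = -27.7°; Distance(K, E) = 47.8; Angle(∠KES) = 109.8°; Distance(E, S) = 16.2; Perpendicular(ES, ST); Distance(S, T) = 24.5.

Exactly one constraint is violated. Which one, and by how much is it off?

Distance(S, T) = 24.5 — off by 7.80.

K = (0.00, 0.00) ✓; KE at -27.70° ✓; |KE| = 47.80 ✓; ∠KES = 109.8° ✓; |ES| = 16.20 ✓; ∠(ES, ST) = 90.00° ✓; |ST| = 32.30 ✗.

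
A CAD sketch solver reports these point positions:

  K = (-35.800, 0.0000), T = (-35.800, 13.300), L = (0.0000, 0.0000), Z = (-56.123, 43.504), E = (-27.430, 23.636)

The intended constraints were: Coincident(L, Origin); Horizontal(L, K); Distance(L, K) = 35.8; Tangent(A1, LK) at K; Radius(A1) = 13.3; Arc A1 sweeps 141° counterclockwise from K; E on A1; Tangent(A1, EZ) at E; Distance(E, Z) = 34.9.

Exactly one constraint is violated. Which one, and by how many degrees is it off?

Tangent(A1, EZ) at E — off by 4.30°.

L = (0.00, 0.00) ✓; L.y = 0.00, K.y = 0.00 ✓; |LK| = 35.80 ✓; ∠(TK, KL) = 90.00° ✓; |TK| = 13.30 ✓; bearing(T→E) − bearing(T→K) = 141.0° ✓; |TE| = 13.30 ✓; ∠(TE, EZ) = 85.70° ✗; |EZ| = 34.90 ✓.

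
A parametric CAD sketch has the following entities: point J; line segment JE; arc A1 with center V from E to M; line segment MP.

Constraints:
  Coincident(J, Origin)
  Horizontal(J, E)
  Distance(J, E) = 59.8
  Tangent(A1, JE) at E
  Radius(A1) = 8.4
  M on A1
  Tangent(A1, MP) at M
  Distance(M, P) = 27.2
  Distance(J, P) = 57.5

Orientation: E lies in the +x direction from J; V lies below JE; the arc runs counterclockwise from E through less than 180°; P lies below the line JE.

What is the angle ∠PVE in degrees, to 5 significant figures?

152.45°

J is at the origin; JE is horizontal with |JE| = 59.8 and E on the +x side, so E = (59.800, 0.0000). The tangent condition forces VE to be normal to JE, so V = E + (0, -8.4) = (59.800, -8.4000). Since VM ⟂ MP (tangency), |VP| = √(8.4² + 27.2²) = 28.468 regardless of where M sits on A1. So P lies on both circle(J, 57.5) and circle(V, 28.468); the below-JE intersection is P = (46.633, -33.639). M is the foot of the tangent from P: M = (51.538, -6.8853).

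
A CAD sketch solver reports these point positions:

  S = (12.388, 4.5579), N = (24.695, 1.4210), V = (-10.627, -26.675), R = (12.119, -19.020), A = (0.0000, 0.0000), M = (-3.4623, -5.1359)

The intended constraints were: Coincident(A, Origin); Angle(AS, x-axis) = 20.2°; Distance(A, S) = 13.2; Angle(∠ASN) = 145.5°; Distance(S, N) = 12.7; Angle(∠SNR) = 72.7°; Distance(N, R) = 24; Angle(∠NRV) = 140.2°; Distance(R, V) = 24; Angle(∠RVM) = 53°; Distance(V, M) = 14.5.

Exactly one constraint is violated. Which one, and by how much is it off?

Distance(V, M) = 14.5 — off by 8.20.

A = (0.00, 0.00) ✓; AS at 20.20° ✓; |AS| = 13.20 ✓; ∠ASN = 145.5° ✓; |SN| = 12.70 ✓; ∠SNR = 72.70° ✓; |NR| = 24.00 ✓; ∠NRV = 140.2° ✓; |RV| = 24.00 ✓; ∠RVM = 53.00° ✓; |VM| = 22.70 ✗.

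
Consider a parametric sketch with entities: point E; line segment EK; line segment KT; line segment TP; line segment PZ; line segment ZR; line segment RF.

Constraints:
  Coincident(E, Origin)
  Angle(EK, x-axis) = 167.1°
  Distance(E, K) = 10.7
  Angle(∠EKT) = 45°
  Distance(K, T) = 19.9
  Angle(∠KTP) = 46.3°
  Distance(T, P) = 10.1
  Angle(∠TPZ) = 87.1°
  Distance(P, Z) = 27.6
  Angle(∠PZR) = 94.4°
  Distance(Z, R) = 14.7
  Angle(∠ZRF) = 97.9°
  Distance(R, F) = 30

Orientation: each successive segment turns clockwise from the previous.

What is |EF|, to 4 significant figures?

25.45

E is at the origin; EK runs at 167.1° with length 10.7, so K = (-10.43, 2.389). ∠EKT = 45.0° gives KT at 32.10° from the x-axis; with |KT| = 19.9, T = (6.428, 12.96). ∠KTP = 46.3° gives TP at -101.6° from the x-axis; with |TP| = 10.1, P = (4.397, 3.070). ∠TPZ = 87.1° gives PZ at 165.5° from the x-axis; with |PZ| = 27.6, Z = (-22.32, 9.980). ∠PZR = 94.4° gives ZR at 79.90° from the x-axis; with |ZR| = 14.7, R = (-19.75, 24.45). ∠ZRF = 97.9° gives RF at -2.200° from the x-axis; with |RF| = 30.0, F = (10.23, 23.30). Then |EF| = |F − E| = 25.45.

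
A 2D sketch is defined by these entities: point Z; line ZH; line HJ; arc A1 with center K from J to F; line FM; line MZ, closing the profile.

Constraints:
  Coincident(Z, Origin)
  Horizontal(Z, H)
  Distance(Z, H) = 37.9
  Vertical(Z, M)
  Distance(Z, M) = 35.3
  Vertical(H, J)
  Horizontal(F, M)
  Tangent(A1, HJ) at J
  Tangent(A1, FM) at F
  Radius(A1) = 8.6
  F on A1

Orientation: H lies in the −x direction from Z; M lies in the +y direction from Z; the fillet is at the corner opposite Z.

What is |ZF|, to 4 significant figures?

45.88

The virtual corner opposite Z is at (-37.90, 35.30). A1 meets HJ tangentially, so KJ is at right angles to HJ and A1 meets FM tangentially, so KF is at right angles to FM, with radius 8.6, so the center K sits 8.6 in from both sides at K = (-29.30, 26.70). That places the tangent points at J = (-37.90, 26.70) on HJ and F = (-29.30, 35.30) on FM. Then |ZF| = |F − Z| = 45.88.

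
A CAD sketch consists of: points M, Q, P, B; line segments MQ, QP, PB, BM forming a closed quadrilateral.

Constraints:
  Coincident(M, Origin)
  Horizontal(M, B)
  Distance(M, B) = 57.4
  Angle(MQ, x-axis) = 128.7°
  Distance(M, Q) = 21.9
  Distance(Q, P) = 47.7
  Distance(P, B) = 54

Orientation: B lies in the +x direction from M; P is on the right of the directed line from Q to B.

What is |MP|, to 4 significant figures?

26.38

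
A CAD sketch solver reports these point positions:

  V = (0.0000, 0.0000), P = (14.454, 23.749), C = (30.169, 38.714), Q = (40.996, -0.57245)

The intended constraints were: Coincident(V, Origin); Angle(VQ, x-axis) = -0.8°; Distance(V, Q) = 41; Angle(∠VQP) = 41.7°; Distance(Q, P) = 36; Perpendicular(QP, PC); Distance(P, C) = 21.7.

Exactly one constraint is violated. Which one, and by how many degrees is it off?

Perpendicular(QP, PC) — off by 3.90°.

V = (0.00, 0.00) ✓; VQ at -0.8000° ✓; |VQ| = 41.00 ✓; ∠VQP = 41.70° ✓; |QP| = 36.00 ✓; ∠(QP, PC) = 93.90° ✗; |PC| = 21.70 ✓.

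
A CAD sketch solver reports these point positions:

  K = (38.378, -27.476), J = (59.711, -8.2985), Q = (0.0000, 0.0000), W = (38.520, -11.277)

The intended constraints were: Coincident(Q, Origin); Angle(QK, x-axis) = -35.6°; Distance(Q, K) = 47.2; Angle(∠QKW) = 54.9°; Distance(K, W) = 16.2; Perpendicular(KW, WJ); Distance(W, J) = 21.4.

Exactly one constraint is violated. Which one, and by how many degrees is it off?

Perpendicular(KW, WJ) — off by 8.50°.

Q = (0.00, 0.00) ✓; QK at -35.60° ✓; |QK| = 47.20 ✓; ∠QKW = 54.90° ✓; |KW| = 16.20 ✓; ∠(KW, WJ) = 81.50° ✗; |WJ| = 21.40 ✓.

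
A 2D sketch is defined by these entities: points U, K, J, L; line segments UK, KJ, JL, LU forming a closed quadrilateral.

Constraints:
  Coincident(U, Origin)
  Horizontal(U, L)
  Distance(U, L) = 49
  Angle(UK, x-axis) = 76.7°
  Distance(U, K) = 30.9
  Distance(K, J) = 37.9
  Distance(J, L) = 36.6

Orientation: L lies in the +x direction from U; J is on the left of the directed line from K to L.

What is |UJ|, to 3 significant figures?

57.4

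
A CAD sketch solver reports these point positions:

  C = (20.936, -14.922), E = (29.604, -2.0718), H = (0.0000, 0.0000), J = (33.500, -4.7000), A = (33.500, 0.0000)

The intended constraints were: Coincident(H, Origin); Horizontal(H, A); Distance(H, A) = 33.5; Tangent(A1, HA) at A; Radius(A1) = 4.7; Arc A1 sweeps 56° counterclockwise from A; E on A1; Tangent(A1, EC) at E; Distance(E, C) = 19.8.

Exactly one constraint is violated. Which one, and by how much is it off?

Distance(E, C) = 19.8 — off by 4.30.

H = (0.00, 0.00) ✓; H.y = 0.00, A.y = 0.00 ✓; |HA| = 33.50 ✓; ∠(JA, AH) = 90.00° ✓; |JA| = 4.700 ✓; bearing(J→E) − bearing(J→A) = 56.00° ✓; |JE| = 4.700 ✓; ∠(JE, EC) = 90.00° ✓; |EC| = 15.50 ✗.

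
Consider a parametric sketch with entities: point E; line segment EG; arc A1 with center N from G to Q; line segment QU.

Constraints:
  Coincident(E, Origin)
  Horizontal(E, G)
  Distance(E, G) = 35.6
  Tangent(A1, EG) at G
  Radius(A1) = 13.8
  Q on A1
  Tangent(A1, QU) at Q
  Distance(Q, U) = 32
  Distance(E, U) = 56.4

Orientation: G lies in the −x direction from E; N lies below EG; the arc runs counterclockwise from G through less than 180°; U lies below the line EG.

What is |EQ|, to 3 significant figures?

51.7

E is at the origin; EG is horizontal with |EG| = 35.6 and G on the −x side, so G = (-35.6, 0.00). A1 meets EG tangentially, so NG is at right angles to EG, so N = G + (0, -13.8) = (-35.6, -13.8). Since NQ ⟂ QU (tangency), |NU| = √(13.8² + 32.0²) = 34.8 regardless of where Q sits on A1. So U lies on both circle(E, 56.4) and circle(N, 34.8); the below-EG intersection is U = (-29.4, -48.1). Q is the foot of the tangent from U: Q = (-47.1, -21.4).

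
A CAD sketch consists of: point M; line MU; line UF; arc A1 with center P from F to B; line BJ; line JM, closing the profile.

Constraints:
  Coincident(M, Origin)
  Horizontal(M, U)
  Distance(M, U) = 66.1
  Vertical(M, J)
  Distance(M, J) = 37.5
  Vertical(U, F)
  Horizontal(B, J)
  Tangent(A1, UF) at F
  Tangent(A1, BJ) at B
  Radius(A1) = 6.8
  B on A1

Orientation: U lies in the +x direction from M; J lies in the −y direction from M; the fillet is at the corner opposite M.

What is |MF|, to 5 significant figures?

72.881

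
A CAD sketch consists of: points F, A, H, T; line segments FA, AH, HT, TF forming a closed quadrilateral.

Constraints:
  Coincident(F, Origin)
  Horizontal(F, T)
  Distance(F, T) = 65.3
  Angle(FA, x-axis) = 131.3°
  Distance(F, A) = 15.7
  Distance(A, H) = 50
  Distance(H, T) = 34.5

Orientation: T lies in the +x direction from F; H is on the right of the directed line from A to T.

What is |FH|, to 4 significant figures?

35.57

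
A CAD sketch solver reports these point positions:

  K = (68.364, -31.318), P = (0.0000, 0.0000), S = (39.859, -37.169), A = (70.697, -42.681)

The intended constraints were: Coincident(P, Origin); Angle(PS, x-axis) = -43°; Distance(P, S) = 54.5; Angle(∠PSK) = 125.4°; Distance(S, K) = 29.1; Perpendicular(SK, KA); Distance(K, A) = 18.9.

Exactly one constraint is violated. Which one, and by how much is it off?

Distance(K, A) = 18.9 — off by 7.30.

P = (0.00, 0.00) ✓; PS at -43.00° ✓; |PS| = 54.50 ✓; ∠PSK = 125.4° ✓; |SK| = 29.10 ✓; ∠(SK, KA) = 90.00° ✓; |KA| = 11.60 ✗.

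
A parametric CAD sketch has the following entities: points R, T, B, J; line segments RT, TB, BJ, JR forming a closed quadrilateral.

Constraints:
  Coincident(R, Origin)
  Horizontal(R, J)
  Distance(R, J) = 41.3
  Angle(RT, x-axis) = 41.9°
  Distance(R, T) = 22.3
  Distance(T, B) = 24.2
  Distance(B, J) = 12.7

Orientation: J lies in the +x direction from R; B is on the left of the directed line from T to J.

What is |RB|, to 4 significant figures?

42.63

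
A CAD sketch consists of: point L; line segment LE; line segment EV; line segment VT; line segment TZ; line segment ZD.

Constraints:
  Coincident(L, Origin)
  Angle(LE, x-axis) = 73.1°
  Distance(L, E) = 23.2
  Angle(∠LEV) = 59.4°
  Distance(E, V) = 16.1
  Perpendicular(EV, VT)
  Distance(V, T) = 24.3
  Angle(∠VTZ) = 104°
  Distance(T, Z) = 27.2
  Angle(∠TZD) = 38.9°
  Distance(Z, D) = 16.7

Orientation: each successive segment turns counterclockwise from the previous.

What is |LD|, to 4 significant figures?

12.27

∠VTZ = 104.0° gives TZ at -0.3000° from the x-axis; with |TZ| = 27.2, Z = (24.06, -5.366). ∠TZD = 38.9° gives ZD at 140.8° from the x-axis; with |ZD| = 16.7, D = (11.12, 5.189). Then |LD| = |D − L| = 12.27.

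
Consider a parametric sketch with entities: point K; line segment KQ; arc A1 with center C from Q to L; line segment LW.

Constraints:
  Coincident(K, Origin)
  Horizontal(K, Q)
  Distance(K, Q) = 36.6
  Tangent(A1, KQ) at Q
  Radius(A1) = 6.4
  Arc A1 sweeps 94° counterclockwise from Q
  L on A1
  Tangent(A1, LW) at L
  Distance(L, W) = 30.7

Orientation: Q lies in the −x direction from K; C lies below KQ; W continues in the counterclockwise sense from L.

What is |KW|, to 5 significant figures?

55.428

K is at the origin; KQ is horizontal with |KQ| = 36.6 and Q on the −x side, so Q = (-36.600, 0.0000). The tangent condition forces CQ to be normal to KQ, so C = Q + (0, -6.4) = (-36.600, -6.4000). On A1, Q sits at bearing 90° from C; a 94° counterclockwise sweep puts L at bearing 184°, so L = C + 6.4·(cos 184°, sin 184°) = (-42.984, -6.8464). Tangency of A1 to LW means the radius CL is perpendicular to LW, so LW runs along (−sin 184°, cos 184°); with |LW| = 30.7, W = (-40.843, -37.472). Then |KW| = |W − K| = 55.428.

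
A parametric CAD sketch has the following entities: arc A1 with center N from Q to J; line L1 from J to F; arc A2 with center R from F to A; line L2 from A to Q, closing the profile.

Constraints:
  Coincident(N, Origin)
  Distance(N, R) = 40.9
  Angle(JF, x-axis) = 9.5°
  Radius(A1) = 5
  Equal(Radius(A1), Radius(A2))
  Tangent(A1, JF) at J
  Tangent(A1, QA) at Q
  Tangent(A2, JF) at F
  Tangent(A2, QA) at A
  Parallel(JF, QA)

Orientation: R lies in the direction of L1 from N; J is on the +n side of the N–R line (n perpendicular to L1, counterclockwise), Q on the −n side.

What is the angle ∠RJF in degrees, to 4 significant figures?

6.970°

The slot axis is L1's direction at 9.5°, so u = (cos 9.5°, sin 9.5°) = (0.9863, 0.1650) and n = (−sin 9.5°, cos 9.5°) = (-0.1650, 0.9863). N is at the origin and R lies 40.9 along u from N, so R = 40.9·u = (40.34, 6.750). Tangency of A1 to both parallel lines with radius 5.0 puts J and Q at N ± 5.0·n: J = (-0.8252, 4.931), Q = (0.8252, -4.931). Equal radii place F and A the same way about R: F = R + 5.0·n = (39.51, 11.68), A = R − 5.0·n = (41.16, 1.819). Then cos ∠RJF = JR·JF / (|JR||JF|), giving 6.970°.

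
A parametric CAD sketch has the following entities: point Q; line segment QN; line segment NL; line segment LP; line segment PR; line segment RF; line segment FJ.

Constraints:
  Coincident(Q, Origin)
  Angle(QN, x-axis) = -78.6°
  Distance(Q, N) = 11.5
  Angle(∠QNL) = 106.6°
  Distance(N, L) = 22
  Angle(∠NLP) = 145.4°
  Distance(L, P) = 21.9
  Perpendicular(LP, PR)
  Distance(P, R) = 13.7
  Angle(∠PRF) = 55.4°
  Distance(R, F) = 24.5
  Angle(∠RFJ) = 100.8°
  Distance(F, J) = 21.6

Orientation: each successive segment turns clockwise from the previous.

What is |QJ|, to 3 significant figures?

50.1

∠PRF = 55.4° gives RF at -41.2° from the x-axis; with |RF| = 24.5, F = (-18.9, -21.6). ∠RFJ = 100.8° gives FJ at -120° from the x-axis; with |FJ| = 21.6, J = (-29.8, -40.2). Then |QJ| = |J − Q| = 50.1.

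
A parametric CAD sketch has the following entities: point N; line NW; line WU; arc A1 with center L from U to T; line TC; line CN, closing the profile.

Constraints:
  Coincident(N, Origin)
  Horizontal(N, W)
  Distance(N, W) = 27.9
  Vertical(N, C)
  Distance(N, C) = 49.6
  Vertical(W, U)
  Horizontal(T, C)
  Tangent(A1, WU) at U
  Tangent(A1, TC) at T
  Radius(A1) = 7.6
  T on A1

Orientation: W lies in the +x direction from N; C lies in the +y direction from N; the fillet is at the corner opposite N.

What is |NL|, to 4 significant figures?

46.65

N and C share the same x with |NC| = 49.6 and C on the +y side, so C = (0.000, 49.60). The virtual corner opposite N is at (27.90, 49.60). The tangent condition forces LU to be normal to WU and since A1 is tangent to TC there, LT ⟂ TC, with radius 7.6, so the center L sits 7.6 in from both sides at L = (20.30, 42.00). Then |NL| = |L − N| = 46.65.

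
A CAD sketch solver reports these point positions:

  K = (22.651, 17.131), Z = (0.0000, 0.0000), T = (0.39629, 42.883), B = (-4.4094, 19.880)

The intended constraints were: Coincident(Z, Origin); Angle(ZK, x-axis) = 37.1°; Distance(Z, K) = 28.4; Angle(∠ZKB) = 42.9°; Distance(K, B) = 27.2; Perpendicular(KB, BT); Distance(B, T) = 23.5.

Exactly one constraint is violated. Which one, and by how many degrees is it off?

Perpendicular(KB, BT) — off by 6.00°.

Z = (0.00, 0.00) ✓; ZK at 37.10° ✓; |ZK| = 28.40 ✓; ∠ZKB = 42.90° ✓; |KB| = 27.20 ✓; ∠(KB, BT) = 96.00° ✗; |BT| = 23.50 ✓.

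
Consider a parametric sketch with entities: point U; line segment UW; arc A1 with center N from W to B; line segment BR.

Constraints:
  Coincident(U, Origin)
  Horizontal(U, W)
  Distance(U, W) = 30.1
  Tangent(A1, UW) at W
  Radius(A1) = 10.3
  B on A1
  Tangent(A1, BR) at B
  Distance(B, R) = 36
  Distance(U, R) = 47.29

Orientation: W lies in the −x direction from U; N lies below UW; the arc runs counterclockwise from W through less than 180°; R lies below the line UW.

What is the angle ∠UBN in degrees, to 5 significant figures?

15.335°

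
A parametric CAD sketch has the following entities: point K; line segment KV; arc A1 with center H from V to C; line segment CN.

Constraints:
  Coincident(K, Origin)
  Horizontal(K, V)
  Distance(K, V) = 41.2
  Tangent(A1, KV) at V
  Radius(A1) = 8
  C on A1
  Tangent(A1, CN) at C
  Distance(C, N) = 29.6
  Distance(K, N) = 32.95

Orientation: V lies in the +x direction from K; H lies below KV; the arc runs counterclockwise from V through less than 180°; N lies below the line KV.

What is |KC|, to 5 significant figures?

34.798

K is at the origin; K and V share the same y with |KV| = 41.2 and V on the +x side, so V = (41.200, 0.0000). Since A1 is tangent to KV there, HV ⟂ KV, so H = V + (0, -8) = (41.200, -8.0000). Since HC ⟂ CN (tangency), |HN| = √(8.0² + 29.6²) = 30.662 regardless of where C sits on A1. So N lies on both circle(K, 32.95) and circle(H, 30.662); the below-KV intersection is N = (17.753, -27.758). C is the foot of the tangent from N: C = (34.627, -3.4394).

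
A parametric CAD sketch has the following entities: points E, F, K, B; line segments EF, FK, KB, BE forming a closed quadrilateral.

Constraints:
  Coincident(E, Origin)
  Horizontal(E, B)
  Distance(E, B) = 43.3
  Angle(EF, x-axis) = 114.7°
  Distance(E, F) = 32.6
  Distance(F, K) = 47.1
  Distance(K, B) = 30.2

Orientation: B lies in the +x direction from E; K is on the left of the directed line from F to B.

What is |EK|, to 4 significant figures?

43.99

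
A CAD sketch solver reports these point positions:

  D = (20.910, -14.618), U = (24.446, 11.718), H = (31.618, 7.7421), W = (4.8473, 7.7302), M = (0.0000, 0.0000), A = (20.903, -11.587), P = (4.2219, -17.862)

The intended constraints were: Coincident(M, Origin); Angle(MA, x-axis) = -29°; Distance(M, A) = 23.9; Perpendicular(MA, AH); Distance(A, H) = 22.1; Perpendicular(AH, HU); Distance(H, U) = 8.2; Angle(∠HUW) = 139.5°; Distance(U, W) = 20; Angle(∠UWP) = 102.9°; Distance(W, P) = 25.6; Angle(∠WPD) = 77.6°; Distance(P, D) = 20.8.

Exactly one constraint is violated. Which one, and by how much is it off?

Distance(P, D) = 20.8 — off by 3.80.

M = (0.00, 0.00) ✓; MA at -29.00° ✓; |MA| = 23.90 ✓; ∠(MA, AH) = 90.00° ✓; |AH| = 22.10 ✓; ∠(AH, HU) = 90.00° ✓; |HU| = 8.200 ✓; ∠HUW = 139.5° ✓; |UW| = 20.00 ✓; ∠UWP = 102.9° ✓; |WP| = 25.60 ✓; ∠WPD = 77.60° ✓; |PD| = 17.00 ✗.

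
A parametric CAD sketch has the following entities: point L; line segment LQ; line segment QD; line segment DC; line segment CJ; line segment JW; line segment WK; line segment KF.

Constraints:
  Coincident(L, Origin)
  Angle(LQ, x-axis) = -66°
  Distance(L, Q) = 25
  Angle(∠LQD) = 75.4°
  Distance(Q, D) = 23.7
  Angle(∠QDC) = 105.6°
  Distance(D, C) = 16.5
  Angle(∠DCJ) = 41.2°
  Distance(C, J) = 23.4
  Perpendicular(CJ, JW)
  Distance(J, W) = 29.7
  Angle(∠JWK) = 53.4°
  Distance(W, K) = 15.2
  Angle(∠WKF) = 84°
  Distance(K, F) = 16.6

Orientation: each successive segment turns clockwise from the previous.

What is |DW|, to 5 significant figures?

21.801

L is at the origin; LQ runs at -66.0° with length 25.0, so Q = (10.168, -22.839). ∠LQD = 75.4° gives QD at -170.60° from the x-axis; with |QD| = 23.7, D = (-13.213, -26.709). ∠QDC = 105.6° gives DC at 115.00° from the x-axis; with |DC| = 16.5, C = (-20.187, -11.755). ∠DCJ = 41.2° gives CJ at -23.800° from the x-axis; with |CJ| = 23.4, J = (1.2235, -21.198). CJ ⟂ JW, so JW runs at -113.80°; with |JW| = 29.7, W = (-10.762, -48.373). Then |DW| = |W − D| = 21.801.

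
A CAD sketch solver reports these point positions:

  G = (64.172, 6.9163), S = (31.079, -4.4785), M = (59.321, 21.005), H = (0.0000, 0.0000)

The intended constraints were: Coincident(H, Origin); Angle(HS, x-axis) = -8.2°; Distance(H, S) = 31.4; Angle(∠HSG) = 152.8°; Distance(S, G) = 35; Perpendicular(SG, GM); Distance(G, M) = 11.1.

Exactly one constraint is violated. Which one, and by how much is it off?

Distance(G, M) = 11.1 — off by 3.80.

H = (0.00, 0.00) ✓; HS at -8.200° ✓; |HS| = 31.40 ✓; ∠HSG = 152.8° ✓; |SG| = 35.00 ✓; ∠(SG, GM) = 90.00° ✓; |GM| = 14.90 ✗.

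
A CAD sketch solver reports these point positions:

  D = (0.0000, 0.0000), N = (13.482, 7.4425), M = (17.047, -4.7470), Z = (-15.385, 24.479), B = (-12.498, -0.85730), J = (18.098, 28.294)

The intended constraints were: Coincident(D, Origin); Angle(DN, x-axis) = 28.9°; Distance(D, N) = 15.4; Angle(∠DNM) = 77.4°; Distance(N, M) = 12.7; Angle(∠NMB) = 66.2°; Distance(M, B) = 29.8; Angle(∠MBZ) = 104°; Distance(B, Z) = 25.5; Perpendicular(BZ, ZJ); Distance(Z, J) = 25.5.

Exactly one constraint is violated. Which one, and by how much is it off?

Distance(Z, J) = 25.5 — off by 8.20.

D = (0.00, 0.00) ✓; DN at 28.90° ✓; |DN| = 15.40 ✓; ∠DNM = 77.40° ✓; |NM| = 12.70 ✓; ∠NMB = 66.20° ✓; |MB| = 29.80 ✓; ∠MBZ = 104.0° ✓; |BZ| = 25.50 ✓; ∠(BZ, ZJ) = 90.00° ✓; |ZJ| = 33.70 ✗.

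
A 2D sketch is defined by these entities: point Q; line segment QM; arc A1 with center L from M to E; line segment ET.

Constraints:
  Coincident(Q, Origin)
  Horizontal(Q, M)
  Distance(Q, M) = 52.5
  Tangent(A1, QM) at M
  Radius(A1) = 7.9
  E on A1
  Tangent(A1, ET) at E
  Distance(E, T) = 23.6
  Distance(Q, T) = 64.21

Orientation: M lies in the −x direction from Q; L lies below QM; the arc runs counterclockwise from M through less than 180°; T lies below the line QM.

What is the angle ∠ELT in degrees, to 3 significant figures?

71.5°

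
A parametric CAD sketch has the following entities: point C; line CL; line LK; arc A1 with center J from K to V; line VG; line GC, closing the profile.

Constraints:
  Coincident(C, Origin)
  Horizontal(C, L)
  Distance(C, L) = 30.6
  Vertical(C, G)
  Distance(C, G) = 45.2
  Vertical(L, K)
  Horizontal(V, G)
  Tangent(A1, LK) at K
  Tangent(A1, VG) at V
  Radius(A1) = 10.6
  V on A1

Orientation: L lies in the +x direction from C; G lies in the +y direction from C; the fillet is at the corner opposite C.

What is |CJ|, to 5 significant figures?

39.964

C and G share the same x with |CG| = 45.2 and G on the +y side, so G = (0.0000, 45.200). The virtual corner opposite C is at (30.600, 45.200). Since A1 is tangent to LK there, JK ⟂ LK and the tangent condition forces JV to be normal to VG, with radius 10.6, so the center J sits 10.6 in from both sides at J = (20.000, 34.600). Then |CJ| = |J − C| = 39.964.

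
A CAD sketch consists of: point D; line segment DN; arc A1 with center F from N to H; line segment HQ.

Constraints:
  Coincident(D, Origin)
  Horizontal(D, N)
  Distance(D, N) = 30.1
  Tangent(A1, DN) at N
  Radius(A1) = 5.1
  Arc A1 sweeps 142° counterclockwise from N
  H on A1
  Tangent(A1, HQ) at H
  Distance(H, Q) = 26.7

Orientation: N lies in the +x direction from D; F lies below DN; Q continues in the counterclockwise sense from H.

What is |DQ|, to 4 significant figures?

54.38

On A1, N sits at bearing 90° from F; a 142° counterclockwise sweep puts H at bearing 232°, so H = F + 5.1·(cos 232°, sin 232°) = (26.96, -9.119). The tangent condition forces FH to be normal to HQ, so HQ runs along (−sin 232°, cos 232°); with |HQ| = 26.7, Q = (48.00, -25.56). Then |DQ| = |Q − D| = 54.38.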